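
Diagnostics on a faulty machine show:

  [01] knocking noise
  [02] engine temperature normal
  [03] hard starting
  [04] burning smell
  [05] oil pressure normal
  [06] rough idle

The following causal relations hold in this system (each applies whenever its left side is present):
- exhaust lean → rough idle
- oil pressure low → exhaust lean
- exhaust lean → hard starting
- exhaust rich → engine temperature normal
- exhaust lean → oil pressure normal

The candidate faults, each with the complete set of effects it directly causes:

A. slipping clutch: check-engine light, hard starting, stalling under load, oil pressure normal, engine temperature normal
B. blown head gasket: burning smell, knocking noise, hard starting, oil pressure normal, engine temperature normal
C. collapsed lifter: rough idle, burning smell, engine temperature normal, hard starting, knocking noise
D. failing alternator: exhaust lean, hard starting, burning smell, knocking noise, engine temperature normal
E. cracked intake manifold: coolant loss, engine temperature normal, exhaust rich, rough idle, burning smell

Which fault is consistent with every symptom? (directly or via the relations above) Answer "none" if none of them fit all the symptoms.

D

Testing each hypothesis:
(A) slipping clutch — does not account for knocking noise, burning smell, rough idle
(B) blown head gasket — does not account for rough idle
(C) collapsed lifter — knocking noise match; engine temperature normal match; hard starting match; burning smell match; oil pressure normal miss; rough idle match
(D) failing alternator — knocking noise match; engine temperature normal match; hard starting match; burning smell match; oil pressure normal match (by exhaust lean → oil pressure normal); rough idle match (by exhaust lean → rough idle)
(E) cracked intake manifold — does not account for knocking noise, hard starting, oil pressure normal
(D) is the only candidate with no mismatches.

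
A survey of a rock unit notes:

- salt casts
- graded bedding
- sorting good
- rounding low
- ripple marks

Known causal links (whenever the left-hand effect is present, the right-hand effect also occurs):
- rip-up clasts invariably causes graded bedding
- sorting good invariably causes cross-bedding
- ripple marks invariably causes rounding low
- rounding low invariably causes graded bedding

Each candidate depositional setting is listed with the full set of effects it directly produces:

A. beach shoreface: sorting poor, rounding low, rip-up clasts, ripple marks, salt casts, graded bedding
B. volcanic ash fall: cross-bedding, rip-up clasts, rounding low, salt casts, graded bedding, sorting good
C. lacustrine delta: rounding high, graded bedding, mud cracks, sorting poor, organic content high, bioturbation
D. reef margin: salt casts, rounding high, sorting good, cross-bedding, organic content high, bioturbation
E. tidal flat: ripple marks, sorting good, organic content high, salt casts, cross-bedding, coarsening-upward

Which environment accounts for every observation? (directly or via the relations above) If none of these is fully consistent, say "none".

E

For each candidate, compare predicted effects to what was observed:
(A) beach shoreface — salt casts +; graded bedding +; sorting good -; rounding low +; ripple marks +
(B) volcanic ash fall — salt casts +; graded bedding +; sorting good +; rounding low +; ripple marks -
(C) lacustrine delta — salt casts -; graded bedding +; sorting good -; rounding low -; ripple marks -
(D) reef margin — salt casts +; graded bedding -; sorting good +; rounding low -; ripple marks -
(E) tidal flat — accounts for every observation (graded bedding by ripple marks → rounding low → graded bedding)
Only (E) is consistent with every observation.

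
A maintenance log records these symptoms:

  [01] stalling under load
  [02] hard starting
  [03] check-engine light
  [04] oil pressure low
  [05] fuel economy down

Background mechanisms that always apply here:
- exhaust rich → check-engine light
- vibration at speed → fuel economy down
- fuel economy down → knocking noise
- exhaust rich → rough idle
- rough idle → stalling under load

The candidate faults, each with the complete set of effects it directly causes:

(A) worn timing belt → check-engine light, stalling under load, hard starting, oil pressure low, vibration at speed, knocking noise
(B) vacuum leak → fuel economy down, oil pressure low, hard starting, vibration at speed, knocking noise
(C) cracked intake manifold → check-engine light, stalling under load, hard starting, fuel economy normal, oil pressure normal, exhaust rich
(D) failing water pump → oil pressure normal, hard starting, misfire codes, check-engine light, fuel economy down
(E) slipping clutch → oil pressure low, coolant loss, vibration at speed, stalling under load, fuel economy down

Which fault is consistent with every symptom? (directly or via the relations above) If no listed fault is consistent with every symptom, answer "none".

Testing each hypothesis:
(A) worn timing belt — accounts for every observation (fuel economy down through vibration at speed → fuel economy down)
(B) vacuum leak — does not account for stalling under load, check-engine light
(C) cracked intake manifold — fails on oil pressure low, fuel economy down (predicts oil pressure normal, not oil pressure low; predicts fuel economy normal, not fuel economy down)
(D) failing water pump — stalling under load NO; hard starting yes; check-engine light yes; oil pressure low NO; fuel economy down yes
(E) slipping clutch — does not account for hard starting, check-engine light
Only (A) is consistent with every observation.

A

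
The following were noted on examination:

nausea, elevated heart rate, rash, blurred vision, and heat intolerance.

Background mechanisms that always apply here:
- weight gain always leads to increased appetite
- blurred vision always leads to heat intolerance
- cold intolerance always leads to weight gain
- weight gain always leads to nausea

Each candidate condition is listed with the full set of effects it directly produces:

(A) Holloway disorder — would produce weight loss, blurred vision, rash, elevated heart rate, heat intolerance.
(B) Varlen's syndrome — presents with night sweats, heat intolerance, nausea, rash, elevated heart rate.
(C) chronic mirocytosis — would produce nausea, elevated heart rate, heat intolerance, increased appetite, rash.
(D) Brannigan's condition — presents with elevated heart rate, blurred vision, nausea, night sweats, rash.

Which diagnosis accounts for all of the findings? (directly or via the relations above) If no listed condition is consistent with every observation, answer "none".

Testing each hypothesis:
(A) Holloway disorder — does not account for nausea
(B) Varlen's syndrome — does not account for blurred vision
(C) chronic mirocytosis — nausea +; elevated heart rate +; rash +; blurred vision -; heat intolerance +
(D) Brannigan's condition — nausea +; elevated heart rate +; rash +; blurred vision +; heat intolerance + (through blurred vision → heat intolerance)
(D) alone accounts for all the evidence.

D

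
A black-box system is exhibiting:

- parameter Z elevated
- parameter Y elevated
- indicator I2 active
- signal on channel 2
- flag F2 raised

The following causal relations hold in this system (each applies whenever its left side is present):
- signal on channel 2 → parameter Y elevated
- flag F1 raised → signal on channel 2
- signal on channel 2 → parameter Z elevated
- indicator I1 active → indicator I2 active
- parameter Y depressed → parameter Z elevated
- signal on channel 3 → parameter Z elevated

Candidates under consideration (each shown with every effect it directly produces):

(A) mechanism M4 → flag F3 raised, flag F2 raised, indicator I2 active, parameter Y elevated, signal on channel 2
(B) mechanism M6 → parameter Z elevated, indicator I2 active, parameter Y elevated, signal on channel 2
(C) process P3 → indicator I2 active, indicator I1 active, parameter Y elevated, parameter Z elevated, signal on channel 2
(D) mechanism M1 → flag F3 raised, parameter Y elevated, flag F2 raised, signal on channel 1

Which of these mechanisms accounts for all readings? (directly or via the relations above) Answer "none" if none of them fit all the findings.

Testing each hypothesis:
(A) mechanism M4 — accounts for every observation (parameter Z elevated through signal on channel 2 → parameter Z elevated)
(B) mechanism M6 — parameter Z elevated match; parameter Y elevated match; indicator I2 active match; signal on channel 2 match; flag F2 raised miss
(C) process P3 — does not account for flag F2 raised
(D) mechanism M1 — parameter Z elevated miss; parameter Y elevated match; indicator I2 active miss; signal on channel 2 miss; flag F2 raised match
(A) is the only candidate with no mismatches.

A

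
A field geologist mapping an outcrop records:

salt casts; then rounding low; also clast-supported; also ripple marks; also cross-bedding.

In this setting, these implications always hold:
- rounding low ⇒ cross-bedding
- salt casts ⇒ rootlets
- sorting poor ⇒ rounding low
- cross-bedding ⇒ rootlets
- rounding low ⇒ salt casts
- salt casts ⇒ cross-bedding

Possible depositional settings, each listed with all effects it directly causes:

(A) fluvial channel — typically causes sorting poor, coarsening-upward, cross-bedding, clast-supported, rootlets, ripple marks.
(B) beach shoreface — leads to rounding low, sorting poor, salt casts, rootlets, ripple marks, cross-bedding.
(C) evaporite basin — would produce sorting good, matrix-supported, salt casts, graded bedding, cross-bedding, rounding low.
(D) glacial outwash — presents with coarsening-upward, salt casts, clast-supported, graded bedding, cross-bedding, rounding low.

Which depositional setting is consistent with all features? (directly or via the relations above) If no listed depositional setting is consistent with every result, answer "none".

Per-candidate check:
(A) fluvial channel — accounts for every observation (salt casts via sorting poor → rounding low → salt casts)
(B) beach shoreface — does not account for clast-supported
(C) evaporite basin — salt casts match; rounding low match; clast-supported miss; ripple marks miss; cross-bedding match
(D) glacial outwash — salt casts match; rounding low match; clast-supported match; ripple marks miss; cross-bedding match
Only (A) is consistent with every observation.

A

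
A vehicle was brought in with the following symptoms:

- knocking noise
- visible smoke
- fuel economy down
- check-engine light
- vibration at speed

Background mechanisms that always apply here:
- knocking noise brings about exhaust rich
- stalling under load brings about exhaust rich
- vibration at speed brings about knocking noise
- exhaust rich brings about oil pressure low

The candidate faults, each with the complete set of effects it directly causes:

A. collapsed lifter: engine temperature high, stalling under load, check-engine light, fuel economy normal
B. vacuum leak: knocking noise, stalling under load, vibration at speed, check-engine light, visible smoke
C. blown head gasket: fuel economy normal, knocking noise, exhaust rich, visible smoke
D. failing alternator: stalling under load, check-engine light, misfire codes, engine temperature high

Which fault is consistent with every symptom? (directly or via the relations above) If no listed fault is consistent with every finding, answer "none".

none

Testing each hypothesis:
(A) collapsed lifter — fails on knocking noise, visible smoke, fuel economy down, vibration at speed (predicts fuel economy normal, not fuel economy down)
(B) vacuum leak — does not account for fuel economy down
(C) blown head gasket — fails on fuel economy down, check-engine light, vibration at speed (predicts fuel economy normal, not fuel economy down)
(D) failing alternator — knocking noise -; visible smoke -; fuel economy down -; check-engine light +; vibration at speed -
No candidate is consistent with all observations.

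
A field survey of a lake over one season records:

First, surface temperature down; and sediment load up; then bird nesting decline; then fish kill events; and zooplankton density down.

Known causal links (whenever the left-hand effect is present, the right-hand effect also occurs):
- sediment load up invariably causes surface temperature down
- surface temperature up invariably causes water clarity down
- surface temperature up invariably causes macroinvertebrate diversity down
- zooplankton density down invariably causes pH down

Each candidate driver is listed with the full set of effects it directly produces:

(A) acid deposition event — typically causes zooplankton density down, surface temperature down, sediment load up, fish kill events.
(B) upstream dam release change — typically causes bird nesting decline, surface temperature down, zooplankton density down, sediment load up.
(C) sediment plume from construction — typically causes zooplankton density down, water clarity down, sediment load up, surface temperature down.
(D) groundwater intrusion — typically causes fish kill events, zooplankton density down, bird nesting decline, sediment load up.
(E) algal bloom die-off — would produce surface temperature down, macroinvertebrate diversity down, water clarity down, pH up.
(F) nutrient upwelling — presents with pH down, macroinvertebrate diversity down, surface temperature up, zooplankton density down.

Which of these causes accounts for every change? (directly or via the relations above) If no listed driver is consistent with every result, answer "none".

Checking each candidate against the observations:
(A) acid deposition event — surface temperature down yes; sediment load up yes; bird nesting decline NO; fish kill events yes; zooplankton density down yes
(B) upstream dam release change — surface temperature down yes; sediment load up yes; bird nesting decline yes; fish kill events NO; zooplankton density down yes
(C) sediment plume from construction — surface temperature down yes; sediment load up yes; bird nesting decline NO; fish kill events NO; zooplankton density down yes
(D) groundwater intrusion — surface temperature down yes (via sediment load up → surface temperature down); sediment load up yes; bird nesting decline yes; fish kill events yes; zooplankton density down yes
(E) algal bloom die-off — surface temperature down yes; sediment load up NO; bird nesting decline NO; fish kill events NO; zooplankton density down NO
(F) nutrient upwelling — surface temperature down NO; sediment load up NO; bird nesting decline NO; fish kill events NO; zooplankton density down yes
(D) alone accounts for all the evidence.

D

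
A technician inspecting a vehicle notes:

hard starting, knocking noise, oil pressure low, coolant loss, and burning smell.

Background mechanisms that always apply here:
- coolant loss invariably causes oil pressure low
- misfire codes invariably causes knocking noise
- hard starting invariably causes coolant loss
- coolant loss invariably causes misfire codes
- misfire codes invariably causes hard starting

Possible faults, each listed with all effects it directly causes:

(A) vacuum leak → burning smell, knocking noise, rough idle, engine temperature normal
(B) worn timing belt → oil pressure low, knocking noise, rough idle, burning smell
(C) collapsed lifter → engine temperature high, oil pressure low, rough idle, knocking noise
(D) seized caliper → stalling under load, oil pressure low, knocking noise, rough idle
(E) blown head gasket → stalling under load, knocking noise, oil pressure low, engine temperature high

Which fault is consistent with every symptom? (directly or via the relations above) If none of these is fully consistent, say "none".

none

For each candidate, compare predicted effects to what was observed:
(A) vacuum leak — does not account for hard starting, oil pressure low, coolant loss
(B) worn timing belt — does not account for hard starting, coolant loss
(C) collapsed lifter — does not account for hard starting, coolant loss, burning smell
(D) seized caliper — hard starting ✗; knocking noise ✓; oil pressure low ✓; coolant loss ✗; burning smell ✗
(E) blown head gasket — hard starting ✗; knocking noise ✓; oil pressure low ✓; coolant loss ✗; burning smell ✗
None of the listed candidates fits everything.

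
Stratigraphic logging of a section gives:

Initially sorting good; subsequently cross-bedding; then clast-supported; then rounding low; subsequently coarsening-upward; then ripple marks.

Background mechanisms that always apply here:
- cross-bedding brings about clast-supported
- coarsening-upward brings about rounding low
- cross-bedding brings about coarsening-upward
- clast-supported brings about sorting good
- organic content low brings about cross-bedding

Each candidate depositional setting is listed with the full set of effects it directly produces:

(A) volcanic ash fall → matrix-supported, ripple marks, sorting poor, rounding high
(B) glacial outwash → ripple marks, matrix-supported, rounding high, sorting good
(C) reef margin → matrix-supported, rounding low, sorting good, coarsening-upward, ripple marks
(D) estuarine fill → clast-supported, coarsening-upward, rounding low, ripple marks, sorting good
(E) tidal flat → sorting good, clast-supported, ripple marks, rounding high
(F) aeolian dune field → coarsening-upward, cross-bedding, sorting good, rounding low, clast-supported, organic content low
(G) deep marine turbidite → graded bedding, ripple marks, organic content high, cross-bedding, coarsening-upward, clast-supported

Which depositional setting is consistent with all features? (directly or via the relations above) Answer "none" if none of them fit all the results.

G

Checking each candidate against the observations:
(A) volcanic ash fall — sorting good miss; cross-bedding miss; clast-supported miss; rounding low miss; coarsening-upward miss; ripple marks match
(B) glacial outwash — sorting good match; cross-bedding miss; clast-supported miss; rounding low miss; coarsening-upward miss; ripple marks match
(C) reef margin — fails on cross-bedding, clast-supported (predicts matrix-supported, not clast-supported)
(D) estuarine fill — sorting good match; cross-bedding miss; clast-supported match; rounding low match; coarsening-upward match; ripple marks match
(E) tidal flat — fails on cross-bedding, rounding low, coarsening-upward (predicts rounding high, not rounding low)
(F) aeolian dune field — sorting good match; cross-bedding match; clast-supported match; rounding low match; coarsening-upward match; ripple marks miss
(G) deep marine turbidite — sorting good match (through clast-supported → sorting good); cross-bedding match; clast-supported match; rounding low match (through coarsening-upward → rounding low); coarsening-upward match; ripple marks match
(G) is the only candidate with no mismatches.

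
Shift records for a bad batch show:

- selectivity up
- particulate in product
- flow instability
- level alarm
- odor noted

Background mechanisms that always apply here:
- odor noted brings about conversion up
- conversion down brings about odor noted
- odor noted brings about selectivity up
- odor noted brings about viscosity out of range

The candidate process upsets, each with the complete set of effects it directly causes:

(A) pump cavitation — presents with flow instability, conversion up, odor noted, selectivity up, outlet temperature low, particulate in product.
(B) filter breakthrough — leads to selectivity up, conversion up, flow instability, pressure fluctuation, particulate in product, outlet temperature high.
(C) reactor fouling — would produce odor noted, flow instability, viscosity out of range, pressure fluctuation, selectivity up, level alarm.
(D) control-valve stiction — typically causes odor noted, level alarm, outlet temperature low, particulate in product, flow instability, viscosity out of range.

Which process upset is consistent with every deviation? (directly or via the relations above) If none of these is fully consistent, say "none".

D

Testing each hypothesis:
(A) pump cavitation — selectivity up ✓; particulate in product ✓; flow instability ✓; level alarm ✗; odor noted ✓
(B) filter breakthrough — does not account for level alarm, odor noted
(C) reactor fouling — selectivity up ✓; particulate in product ✗; flow instability ✓; level alarm ✓; odor noted ✓
(D) control-valve stiction — selectivity up ✓ (by odor noted → selectivity up); particulate in product ✓; flow instability ✓; level alarm ✓; odor noted ✓
(D) alone accounts for all the evidence.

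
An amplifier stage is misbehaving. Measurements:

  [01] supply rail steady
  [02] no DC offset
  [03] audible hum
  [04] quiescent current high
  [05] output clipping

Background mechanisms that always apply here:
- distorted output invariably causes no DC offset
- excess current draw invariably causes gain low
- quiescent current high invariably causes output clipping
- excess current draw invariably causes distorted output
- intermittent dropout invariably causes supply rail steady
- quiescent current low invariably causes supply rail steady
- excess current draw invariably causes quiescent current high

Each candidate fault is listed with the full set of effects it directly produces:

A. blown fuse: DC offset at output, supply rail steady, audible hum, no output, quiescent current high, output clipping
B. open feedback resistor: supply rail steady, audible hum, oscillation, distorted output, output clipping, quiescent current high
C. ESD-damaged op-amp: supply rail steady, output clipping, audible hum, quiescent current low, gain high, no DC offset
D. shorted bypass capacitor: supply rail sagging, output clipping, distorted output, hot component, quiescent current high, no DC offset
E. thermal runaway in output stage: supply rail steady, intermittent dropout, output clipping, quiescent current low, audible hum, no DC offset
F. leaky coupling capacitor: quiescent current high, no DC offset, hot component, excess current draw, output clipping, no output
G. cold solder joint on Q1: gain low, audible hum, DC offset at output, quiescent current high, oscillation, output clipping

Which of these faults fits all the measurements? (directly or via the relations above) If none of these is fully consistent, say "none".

Per-candidate check:
(A) blown fuse — fails on no DC offset (predicts DC offset at output, not no DC offset)
(B) open feedback resistor — supply rail steady match; no DC offset match (via distorted output → no DC offset); audible hum match; quiescent current high match; output clipping match
(C) ESD-damaged op-amp — fails on quiescent current high (predicts quiescent current low, not quiescent current high)
(D) shorted bypass capacitor — supply rail steady miss; no DC offset match; audible hum miss; quiescent current high match; output clipping match
(E) thermal runaway in output stage — supply rail steady match; no DC offset match; audible hum match; quiescent current high miss; output clipping match
(F) leaky coupling capacitor — does not account for supply rail steady, audible hum
(G) cold solder joint on Q1 — fails on supply rail steady, no DC offset (predicts DC offset at output, not no DC offset)
(B) alone accounts for all the evidence.

B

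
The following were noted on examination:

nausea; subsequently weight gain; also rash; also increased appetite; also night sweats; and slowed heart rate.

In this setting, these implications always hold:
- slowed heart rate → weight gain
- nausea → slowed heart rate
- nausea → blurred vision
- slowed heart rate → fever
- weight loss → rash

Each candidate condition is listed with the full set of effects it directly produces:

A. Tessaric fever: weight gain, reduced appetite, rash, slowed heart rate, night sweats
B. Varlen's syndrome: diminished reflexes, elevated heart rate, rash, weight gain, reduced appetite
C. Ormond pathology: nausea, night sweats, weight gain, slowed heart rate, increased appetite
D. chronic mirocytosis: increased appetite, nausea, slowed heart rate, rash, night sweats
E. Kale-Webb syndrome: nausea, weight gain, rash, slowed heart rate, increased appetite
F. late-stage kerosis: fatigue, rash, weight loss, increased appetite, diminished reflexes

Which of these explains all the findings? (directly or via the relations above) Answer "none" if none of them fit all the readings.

D

Checking each candidate against the observations:
(A) Tessaric fever — nausea NO; weight gain yes; rash yes; increased appetite NO; night sweats yes; slowed heart rate yes
(B) Varlen's syndrome — nausea NO; weight gain yes; rash yes; increased appetite NO; night sweats NO; slowed heart rate NO
(C) Ormond pathology — does not account for rash
(D) chronic mirocytosis — nausea yes; weight gain yes (through slowed heart rate → weight gain); rash yes; increased appetite yes; night sweats yes; slowed heart rate yes
(E) Kale-Webb syndrome — nausea yes; weight gain yes; rash yes; increased appetite yes; night sweats NO; slowed heart rate yes
(F) late-stage kerosis — fails on nausea, weight gain, night sweats, slowed heart rate (predicts weight loss, not weight gain)
(D) is the only candidate with no mismatches.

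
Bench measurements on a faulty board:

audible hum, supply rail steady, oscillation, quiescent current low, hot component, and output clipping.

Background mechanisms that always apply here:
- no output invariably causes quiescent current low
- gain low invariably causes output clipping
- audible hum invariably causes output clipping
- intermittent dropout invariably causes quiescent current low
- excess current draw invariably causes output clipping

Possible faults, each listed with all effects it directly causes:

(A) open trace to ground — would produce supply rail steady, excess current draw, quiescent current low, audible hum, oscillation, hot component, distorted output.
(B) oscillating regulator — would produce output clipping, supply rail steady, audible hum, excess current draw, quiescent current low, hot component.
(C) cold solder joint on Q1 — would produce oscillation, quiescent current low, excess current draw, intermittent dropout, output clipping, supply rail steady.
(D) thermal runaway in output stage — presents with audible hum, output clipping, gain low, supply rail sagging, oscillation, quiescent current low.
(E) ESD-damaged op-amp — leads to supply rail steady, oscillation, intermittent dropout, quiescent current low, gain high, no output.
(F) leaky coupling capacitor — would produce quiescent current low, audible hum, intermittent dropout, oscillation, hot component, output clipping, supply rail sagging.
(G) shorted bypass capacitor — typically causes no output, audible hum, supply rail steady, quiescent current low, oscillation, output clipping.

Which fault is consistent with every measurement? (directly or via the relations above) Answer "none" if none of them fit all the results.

A

Checking each candidate against the observations:
(A) open trace to ground — accounts for every observation (output clipping by excess current draw → output clipping)
(B) oscillating regulator — does not account for oscillation
(C) cold solder joint on Q1 — audible hum -; supply rail steady +; oscillation +; quiescent current low +; hot component -; output clipping +
(D) thermal runaway in output stage — fails on supply rail steady, hot component (predicts supply rail sagging, not supply rail steady)
(E) ESD-damaged op-amp — does not account for audible hum, hot component, output clipping
(F) leaky coupling capacitor — fails on supply rail steady (predicts supply rail sagging, not supply rail steady)
(G) shorted bypass capacitor — does not account for hot component
(A) alone accounts for all the evidence.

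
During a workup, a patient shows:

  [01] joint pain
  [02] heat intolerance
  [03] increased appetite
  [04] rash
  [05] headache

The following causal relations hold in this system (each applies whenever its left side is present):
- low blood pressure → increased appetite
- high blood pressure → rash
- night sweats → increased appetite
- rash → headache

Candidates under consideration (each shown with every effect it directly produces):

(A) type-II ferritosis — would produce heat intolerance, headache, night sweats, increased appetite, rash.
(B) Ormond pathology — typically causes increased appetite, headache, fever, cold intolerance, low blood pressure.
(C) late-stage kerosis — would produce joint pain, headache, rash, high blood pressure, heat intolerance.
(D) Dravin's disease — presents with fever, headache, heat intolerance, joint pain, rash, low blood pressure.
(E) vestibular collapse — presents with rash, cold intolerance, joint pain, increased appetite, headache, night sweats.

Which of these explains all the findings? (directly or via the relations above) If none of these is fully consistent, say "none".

D

Testing each hypothesis:
(A) type-II ferritosis — joint pain ✗; heat intolerance ✓; increased appetite ✓; rash ✓; headache ✓
(B) Ormond pathology — joint pain ✗; heat intolerance ✗; increased appetite ✓; rash ✗; headache ✓
(C) late-stage kerosis — does not account for increased appetite
(D) Dravin's disease — accounts for every observation (increased appetite through low blood pressure → increased appetite)
(E) vestibular collapse — fails on heat intolerance (predicts cold intolerance, not heat intolerance)
(D) alone accounts for all the evidence.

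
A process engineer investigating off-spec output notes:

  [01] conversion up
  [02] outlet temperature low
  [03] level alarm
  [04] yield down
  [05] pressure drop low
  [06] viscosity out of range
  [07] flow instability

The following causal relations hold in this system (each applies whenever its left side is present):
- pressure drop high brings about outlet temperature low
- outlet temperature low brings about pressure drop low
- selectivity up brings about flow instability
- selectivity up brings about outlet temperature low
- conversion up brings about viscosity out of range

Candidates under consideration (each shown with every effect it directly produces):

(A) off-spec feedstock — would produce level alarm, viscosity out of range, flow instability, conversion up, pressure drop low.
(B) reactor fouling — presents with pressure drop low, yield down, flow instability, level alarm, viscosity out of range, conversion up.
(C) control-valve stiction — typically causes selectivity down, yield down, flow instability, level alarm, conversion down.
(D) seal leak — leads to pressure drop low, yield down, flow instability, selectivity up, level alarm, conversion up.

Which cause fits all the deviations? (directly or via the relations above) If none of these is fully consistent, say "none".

Checking each candidate against the observations:
(A) off-spec feedstock — does not account for outlet temperature low, yield down
(B) reactor fouling — conversion up ✓; outlet temperature low ✗; level alarm ✓; yield down ✓; pressure drop low ✓; viscosity out of range ✓; flow instability ✓
(C) control-valve stiction — conversion up ✗; outlet temperature low ✗; level alarm ✓; yield down ✓; pressure drop low ✗; viscosity out of range ✗; flow instability ✓
(D) seal leak — accounts for every observation (outlet temperature low through selectivity up → outlet temperature low)
(D) alone accounts for all the evidence.

D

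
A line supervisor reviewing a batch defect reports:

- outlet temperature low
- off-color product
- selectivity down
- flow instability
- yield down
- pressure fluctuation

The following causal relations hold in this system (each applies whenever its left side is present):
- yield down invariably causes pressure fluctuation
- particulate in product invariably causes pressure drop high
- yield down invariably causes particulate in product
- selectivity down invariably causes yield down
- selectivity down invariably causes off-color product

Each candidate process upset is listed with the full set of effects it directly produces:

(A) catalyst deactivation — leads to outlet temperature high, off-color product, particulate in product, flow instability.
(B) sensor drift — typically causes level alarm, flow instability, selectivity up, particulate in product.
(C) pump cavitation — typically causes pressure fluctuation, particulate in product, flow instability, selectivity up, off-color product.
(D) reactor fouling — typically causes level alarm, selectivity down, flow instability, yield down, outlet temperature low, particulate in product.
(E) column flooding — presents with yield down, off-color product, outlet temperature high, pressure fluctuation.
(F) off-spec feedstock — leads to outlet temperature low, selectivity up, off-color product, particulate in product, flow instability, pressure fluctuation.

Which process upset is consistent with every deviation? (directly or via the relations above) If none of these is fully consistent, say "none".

For each candidate, compare predicted effects to what was observed:
(A) catalyst deactivation — outlet temperature low ✗; off-color product ✓; selectivity down ✗; flow instability ✓; yield down ✗; pressure fluctuation ✗
(B) sensor drift — outlet temperature low ✗; off-color product ✗; selectivity down ✗; flow instability ✓; yield down ✗; pressure fluctuation ✗
(C) pump cavitation — fails on outlet temperature low, selectivity down, yield down (predicts selectivity up, not selectivity down)
(D) reactor fouling — outlet temperature low ✓; off-color product ✓ (through selectivity down → off-color product); selectivity down ✓; flow instability ✓; yield down ✓; pressure fluctuation ✓ (through yield down → pressure fluctuation)
(E) column flooding — outlet temperature low ✗; off-color product ✓; selectivity down ✗; flow instability ✗; yield down ✓; pressure fluctuation ✓
(F) off-spec feedstock — fails on selectivity down, yield down (predicts selectivity up, not selectivity down)
Only (D) is consistent with every observation.

D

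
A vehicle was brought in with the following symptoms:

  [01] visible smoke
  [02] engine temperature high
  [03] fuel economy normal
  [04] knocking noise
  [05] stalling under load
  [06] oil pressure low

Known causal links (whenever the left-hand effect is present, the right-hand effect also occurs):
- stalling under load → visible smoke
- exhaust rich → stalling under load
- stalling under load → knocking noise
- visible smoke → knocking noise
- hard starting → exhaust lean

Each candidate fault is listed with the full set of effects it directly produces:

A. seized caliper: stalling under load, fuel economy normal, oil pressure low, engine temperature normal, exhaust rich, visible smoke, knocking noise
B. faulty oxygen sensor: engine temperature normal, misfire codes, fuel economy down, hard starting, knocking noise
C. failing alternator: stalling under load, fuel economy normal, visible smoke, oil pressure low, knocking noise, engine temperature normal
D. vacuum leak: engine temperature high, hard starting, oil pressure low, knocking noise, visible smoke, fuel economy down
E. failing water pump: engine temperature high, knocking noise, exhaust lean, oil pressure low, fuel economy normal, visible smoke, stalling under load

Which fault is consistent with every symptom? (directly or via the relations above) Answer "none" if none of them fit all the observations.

Per-candidate check:
(A) seized caliper — visible smoke match; engine temperature high miss; fuel economy normal match; knocking noise match; stalling under load match; oil pressure low match
(B) faulty oxygen sensor — fails on visible smoke, engine temperature high, fuel economy normal, stalling under load, oil pressure low (predicts engine temperature normal, not engine temperature high; predicts fuel economy down, not fuel economy normal)
(C) failing alternator — fails on engine temperature high (predicts engine temperature normal, not engine temperature high)
(D) vacuum leak — fails on fuel economy normal, stalling under load (predicts fuel economy down, not fuel economy normal)
(E) failing water pump — accounts for every observation
(E) alone accounts for all the evidence.

E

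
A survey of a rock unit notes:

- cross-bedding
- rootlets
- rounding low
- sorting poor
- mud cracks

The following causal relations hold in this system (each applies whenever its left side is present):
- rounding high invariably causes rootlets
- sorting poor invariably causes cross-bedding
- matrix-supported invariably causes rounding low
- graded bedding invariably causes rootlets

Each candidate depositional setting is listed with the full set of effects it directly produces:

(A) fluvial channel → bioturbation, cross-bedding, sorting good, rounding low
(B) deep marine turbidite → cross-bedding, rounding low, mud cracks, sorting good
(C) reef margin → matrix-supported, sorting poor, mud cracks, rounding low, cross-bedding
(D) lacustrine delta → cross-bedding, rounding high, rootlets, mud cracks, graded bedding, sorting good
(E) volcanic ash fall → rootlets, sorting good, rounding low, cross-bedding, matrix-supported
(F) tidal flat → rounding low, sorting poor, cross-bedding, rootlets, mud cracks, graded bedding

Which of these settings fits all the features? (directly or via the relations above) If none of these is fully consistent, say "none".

Checking each candidate against the observations:
(A) fluvial channel — cross-bedding ✓; rootlets ✗; rounding low ✓; sorting poor ✗; mud cracks ✗
(B) deep marine turbidite — fails on rootlets, sorting poor (predicts sorting good, not sorting poor)
(C) reef margin — does not account for rootlets
(D) lacustrine delta — cross-bedding ✓; rootlets ✓; rounding low ✗; sorting poor ✗; mud cracks ✓
(E) volcanic ash fall — cross-bedding ✓; rootlets ✓; rounding low ✓; sorting poor ✗; mud cracks ✗
(F) tidal flat — cross-bedding ✓; rootlets ✓; rounding low ✓; sorting poor ✓; mud cracks ✓
Only (F) is consistent with every observation.

F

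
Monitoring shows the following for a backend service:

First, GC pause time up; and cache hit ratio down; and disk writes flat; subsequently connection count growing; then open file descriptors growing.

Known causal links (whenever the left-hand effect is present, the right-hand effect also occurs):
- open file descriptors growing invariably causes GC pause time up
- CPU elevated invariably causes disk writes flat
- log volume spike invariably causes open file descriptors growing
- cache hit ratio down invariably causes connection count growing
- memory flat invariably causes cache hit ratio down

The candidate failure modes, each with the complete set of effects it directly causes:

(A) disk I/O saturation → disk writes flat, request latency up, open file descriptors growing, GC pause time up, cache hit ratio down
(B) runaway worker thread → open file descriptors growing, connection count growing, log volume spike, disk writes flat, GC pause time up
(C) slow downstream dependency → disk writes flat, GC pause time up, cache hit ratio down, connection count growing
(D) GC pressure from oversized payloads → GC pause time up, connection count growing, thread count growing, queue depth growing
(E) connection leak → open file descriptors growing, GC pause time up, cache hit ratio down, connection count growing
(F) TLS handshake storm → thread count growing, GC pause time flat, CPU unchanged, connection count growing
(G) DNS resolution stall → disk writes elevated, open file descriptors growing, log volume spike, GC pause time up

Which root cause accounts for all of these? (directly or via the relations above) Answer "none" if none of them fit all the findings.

Testing each hypothesis:
(A) disk I/O saturation — accounts for every observation (connection count growing by cache hit ratio down → connection count growing)
(B) runaway worker thread — does not account for cache hit ratio down
(C) slow downstream dependency — does not account for open file descriptors growing
(D) GC pressure from oversized payloads — does not account for cache hit ratio down, disk writes flat, open file descriptors growing
(E) connection leak — GC pause time up +; cache hit ratio down +; disk writes flat -; connection count growing +; open file descriptors growing +
(F) TLS handshake storm — fails on GC pause time up, cache hit ratio down, disk writes flat, open file descriptors growing (predicts GC pause time flat, not GC pause time up)
(G) DNS resolution stall — fails on cache hit ratio down, disk writes flat, connection count growing (predicts disk writes elevated, not disk writes flat)
(A) alone accounts for all the evidence.

A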